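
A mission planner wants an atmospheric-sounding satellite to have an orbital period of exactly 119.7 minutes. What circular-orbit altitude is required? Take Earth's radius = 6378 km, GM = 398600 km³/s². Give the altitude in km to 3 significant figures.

1670 km

T = 119.7 min = 7182.0 s.
From T = 2π√(a³/μ): a = (μ T²/4π²)^(1/3) = (398600 × 7182.0² / 4π²)^(1/3) = 8046 km.
Altitude h = a − R = 8046 − 6378 = 1668 km.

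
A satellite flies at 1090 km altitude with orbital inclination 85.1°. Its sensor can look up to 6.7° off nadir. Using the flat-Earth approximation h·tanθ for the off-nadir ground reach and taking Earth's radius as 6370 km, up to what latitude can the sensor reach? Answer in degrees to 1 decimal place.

86.3°

For a prograde orbit the ground track reaches latitude ±i = ±85.1°.
Sensor half-swath on the ground ≈ 1090·tan(6.7°) = 128 km = 1.15° of latitude.
Maximum observable latitude ≈ 85.1 + 1.15 = 86.3°.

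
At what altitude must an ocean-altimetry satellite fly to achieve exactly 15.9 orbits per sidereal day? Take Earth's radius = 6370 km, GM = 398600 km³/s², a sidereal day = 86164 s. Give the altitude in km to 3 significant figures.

Required period T = 86164 / 15.9 = 5419.1 s.
From T = 2π√(a³/μ): a = (μ T²/4π²)^(1/3) = (398600 × 5419.1² / 4π²)^(1/3) = 6668 km.
Altitude h = a − R = 6668 − 6370 = 298 km.

298 km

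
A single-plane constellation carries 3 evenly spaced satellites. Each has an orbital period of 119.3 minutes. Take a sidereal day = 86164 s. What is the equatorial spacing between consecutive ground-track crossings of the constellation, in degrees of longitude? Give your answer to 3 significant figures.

T = 119.3 min = 7158.0 s.
Single-satellite node shift = (7158.0/86164) × 360° = 29.91°.
With 3 satellites evenly phased, successive equator crossings are 29.91/3 = 9.969° apart.

9.97°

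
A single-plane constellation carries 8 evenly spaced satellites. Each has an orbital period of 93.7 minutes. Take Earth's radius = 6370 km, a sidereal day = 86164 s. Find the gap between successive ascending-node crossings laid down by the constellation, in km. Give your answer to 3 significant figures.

326 km

T = 93.7 min = 5622.0 s.
Single-satellite node shift = (5622.0/86164) × 360° = 23.49°.
With 8 satellites evenly phased, successive equator crossings are 23.49/8 = 2.936° apart.
That is 2.936 × 111.2 = 326 km at the equator.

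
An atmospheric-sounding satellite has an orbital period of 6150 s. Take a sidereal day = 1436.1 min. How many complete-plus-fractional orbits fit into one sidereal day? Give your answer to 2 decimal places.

Orbits per sidereal day = 86166 / 6150.0 = 14.011.

14.01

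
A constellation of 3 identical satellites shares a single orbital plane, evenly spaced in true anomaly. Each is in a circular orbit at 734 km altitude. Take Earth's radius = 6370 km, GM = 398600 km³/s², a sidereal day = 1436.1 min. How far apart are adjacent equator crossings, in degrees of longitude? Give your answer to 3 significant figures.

8.30°

Semi-major axis a = 6370 + 734 = 7104 km. Period T = 2π√(a³/μ) = 2π√(7104³/398600) = 5958.9 s = 99.31 min.
Single-satellite node shift = (5958.9/86166) × 360° = 24.90°.
With 3 satellites evenly phased, successive equator crossings are 24.90/3 = 8.299° apart.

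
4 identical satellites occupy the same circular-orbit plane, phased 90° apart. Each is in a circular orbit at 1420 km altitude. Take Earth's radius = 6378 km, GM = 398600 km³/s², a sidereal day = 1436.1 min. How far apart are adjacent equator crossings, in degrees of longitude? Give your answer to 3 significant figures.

Semi-major axis a = 6378 + 1420 = 7798 km. Period T = 2π√(a³/μ) = 2π√(7798³/398600) = 6853.1 s = 114.22 min.
Single-satellite node shift = (6853.1/86166) × 360° = 28.63°.
With 4 satellites evenly phased, successive equator crossings are 28.63/4 = 7.158° apart.

7.16°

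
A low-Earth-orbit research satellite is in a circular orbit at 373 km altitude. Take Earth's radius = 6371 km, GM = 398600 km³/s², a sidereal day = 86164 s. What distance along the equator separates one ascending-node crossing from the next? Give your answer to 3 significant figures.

2560 km

Semi-major axis a = 6371 + 373 = 6744 km. Period T = 2π√(a³/μ) = 2π√(6744³/398600) = 5511.7 s = 91.86 min.
During one orbit Earth rotates (5511.7 / 86164) × 360° = 23.03°.
At the equator that is 23.03° × (2π·6371/360) km/° = 23.03 × 111.2 = 2561 km.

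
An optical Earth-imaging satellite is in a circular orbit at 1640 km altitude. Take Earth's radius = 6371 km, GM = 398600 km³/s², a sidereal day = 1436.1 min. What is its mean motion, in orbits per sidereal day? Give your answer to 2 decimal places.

12.08

Semi-major axis a = 6371 + 1640 = 8011 km. Period T = 2π√(a³/μ) = 2π√(8011³/398600) = 7135.8 s = 118.93 min.
Orbits per sidereal day = 86166 / 7135.8 = 12.075.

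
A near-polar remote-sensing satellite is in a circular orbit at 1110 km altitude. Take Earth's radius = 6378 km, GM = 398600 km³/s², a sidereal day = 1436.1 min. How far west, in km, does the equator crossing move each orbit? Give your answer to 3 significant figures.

Semi-major axis a = 6378 + 1110 = 7488 km. Period T = 2π√(a³/μ) = 2π√(7488³/398600) = 6448.5 s = 107.48 min.
During one orbit Earth rotates (6448.5 / 86166) × 360° = 26.94°.
At the equator that is 26.94° × (2π·6378/360) km/° = 26.94 × 111.3 = 2999 km.

3000 km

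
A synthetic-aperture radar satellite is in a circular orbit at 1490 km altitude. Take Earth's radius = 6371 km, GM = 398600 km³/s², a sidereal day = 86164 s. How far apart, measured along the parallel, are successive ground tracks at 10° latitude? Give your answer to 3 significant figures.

Semi-major axis a = 6371 + 1490 = 7861 km. Period T = 2π√(a³/μ) = 2π√(7861³/398600) = 6936.3 s = 115.61 min.
Node shift per orbit = (6936.3/86164) × 360° = 28.98°.
Equatorial spacing = 28.98 × 111.2 km/° = 3222 km.
At 10° latitude, spacing = 3222 × cos(10°) = 3174 km.

3170 km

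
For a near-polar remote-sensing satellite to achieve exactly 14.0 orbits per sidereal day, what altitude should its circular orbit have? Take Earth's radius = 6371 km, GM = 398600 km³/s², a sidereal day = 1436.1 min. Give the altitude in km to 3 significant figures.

Required period T = 86166 / 14.0 = 6154.7 s.
From T = 2π√(a³/μ): a = (μ T²/4π²)^(1/3) = (398600 × 6154.7² / 4π²)^(1/3) = 7259 km.
Altitude h = a − R = 7259 − 6371 = 888 km.

888 km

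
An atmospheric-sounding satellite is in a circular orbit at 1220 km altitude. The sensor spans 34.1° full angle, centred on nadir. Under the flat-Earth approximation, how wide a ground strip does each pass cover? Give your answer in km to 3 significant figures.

Half-angle = 34.1°/2 = 17.05°.
Swath width ≈ 2h·tan(θ/2) = 2 × 1220 × tan(17.05°) = 748.3 km.

748 km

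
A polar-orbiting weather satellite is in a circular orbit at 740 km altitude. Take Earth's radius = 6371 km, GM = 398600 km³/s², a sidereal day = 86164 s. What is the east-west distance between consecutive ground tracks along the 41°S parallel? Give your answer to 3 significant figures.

2090 km

Semi-major axis a = 6371 + 740 = 7111 km. Period T = 2π√(a³/μ) = 2π√(7111³/398600) = 5967.7 s = 99.46 min.
Node shift per orbit = (5967.7/86164) × 360° = 24.93°.
Equatorial spacing = 24.93 × 111.2 km/° = 2772 km.
At 41° latitude, spacing = 2772 × cos(41°) = 2092 km.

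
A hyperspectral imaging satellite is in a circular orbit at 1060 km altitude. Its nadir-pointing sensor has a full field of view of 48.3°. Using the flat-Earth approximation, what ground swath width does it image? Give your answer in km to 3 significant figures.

Half-angle = 48.3°/2 = 24.15°.
Swath width ≈ 2h·tan(θ/2) = 2 × 1060 × tan(24.15°) = 950.5 km.

951 km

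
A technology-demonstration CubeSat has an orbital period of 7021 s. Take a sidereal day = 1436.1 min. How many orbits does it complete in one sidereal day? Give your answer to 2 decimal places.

12.27

Orbits per sidereal day = 86166 / 7021.0 = 12.273.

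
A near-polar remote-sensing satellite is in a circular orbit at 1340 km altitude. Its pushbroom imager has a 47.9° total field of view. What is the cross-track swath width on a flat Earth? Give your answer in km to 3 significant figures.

1190 km

Half-angle = 47.9°/2 = 23.95°.
Swath width ≈ 2h·tan(θ/2) = 2 × 1340 × tan(23.95°) = 1190.4 km.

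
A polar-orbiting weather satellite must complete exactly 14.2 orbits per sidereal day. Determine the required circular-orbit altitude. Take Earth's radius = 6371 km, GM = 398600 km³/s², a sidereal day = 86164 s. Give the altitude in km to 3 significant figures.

819 km

Required period T = 86164 / 14.2 = 6067.9 s.
From T = 2π√(a³/μ): a = (μ T²/4π²)^(1/3) = (398600 × 6067.9² / 4π²)^(1/3) = 7190 km.
Altitude h = a − R = 7190 − 6371 = 819 km.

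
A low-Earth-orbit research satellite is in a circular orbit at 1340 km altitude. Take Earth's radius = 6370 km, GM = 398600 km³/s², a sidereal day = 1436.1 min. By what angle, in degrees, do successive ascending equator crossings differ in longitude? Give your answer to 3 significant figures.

Semi-major axis a = 6370 + 1340 = 7710 km. Period T = 2π√(a³/μ) = 2π√(7710³/398600) = 6737.4 s = 112.29 min.
During one orbit Earth rotates (6737.4 / 86166) × 360° = 28.15°.

28.1°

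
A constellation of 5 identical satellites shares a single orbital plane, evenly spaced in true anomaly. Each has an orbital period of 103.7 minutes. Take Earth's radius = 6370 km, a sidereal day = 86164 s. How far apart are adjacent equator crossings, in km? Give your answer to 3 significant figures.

T = 103.7 min = 6222.0 s.
Single-satellite node shift = (6222.0/86164) × 360° = 26.00°.
With 5 satellites evenly phased, successive equator crossings are 26.00/5 = 5.199° apart.
That is 5.199 × 111.2 = 578 km at the equator.

578 km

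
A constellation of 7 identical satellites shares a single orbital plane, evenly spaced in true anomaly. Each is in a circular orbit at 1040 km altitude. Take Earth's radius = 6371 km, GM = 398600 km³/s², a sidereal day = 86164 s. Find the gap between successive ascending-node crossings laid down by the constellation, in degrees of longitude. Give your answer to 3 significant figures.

Semi-major axis a = 6371 + 1040 = 7411 km. Period T = 2π√(a³/μ) = 2π√(7411³/398600) = 6349.3 s = 105.82 min.
Single-satellite node shift = (6349.3/86164) × 360° = 26.53°.
With 7 satellites evenly phased, successive equator crossings are 26.53/7 = 3.790° apart.

3.79°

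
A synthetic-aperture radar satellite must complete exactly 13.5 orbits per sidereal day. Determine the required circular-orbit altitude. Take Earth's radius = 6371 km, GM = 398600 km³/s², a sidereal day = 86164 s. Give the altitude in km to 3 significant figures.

Required period T = 86164 / 13.5 = 6382.5 s.
From T = 2π√(a³/μ): a = (μ T²/4π²)^(1/3) = (398600 × 6382.5² / 4π²)^(1/3) = 7437 km.
Altitude h = a − R = 7437 − 6371 = 1066 km.

1070 km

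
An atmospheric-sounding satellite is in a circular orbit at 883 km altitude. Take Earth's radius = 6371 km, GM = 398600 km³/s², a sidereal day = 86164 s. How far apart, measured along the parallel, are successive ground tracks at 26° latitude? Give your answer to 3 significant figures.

Semi-major axis a = 6371 + 883 = 7254 km. Period T = 2π√(a³/μ) = 2π√(7254³/398600) = 6148.6 s = 102.48 min.
Node shift per orbit = (6148.6/86164) × 360° = 25.69°.
Equatorial spacing = 25.69 × 111.2 km/° = 2857 km.
At 26° latitude, spacing = 2857 × cos(26°) = 2567 km.

2570 km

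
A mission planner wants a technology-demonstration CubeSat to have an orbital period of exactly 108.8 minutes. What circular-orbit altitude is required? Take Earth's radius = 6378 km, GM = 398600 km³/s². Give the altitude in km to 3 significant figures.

1170 km

T = 108.8 min = 6528.0 s.
From T = 2π√(a³/μ): a = (μ T²/4π²)^(1/3) = (398600 × 6528.0² / 4π²)^(1/3) = 7549 km.
Altitude h = a − R = 7549 − 6378 = 1171 km.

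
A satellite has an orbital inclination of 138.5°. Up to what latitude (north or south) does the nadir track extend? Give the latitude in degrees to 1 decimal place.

41.5°

Retrograde orbit: the ground track reaches ±(180° − i) = ±(180 − 138.5) = ±41.5°.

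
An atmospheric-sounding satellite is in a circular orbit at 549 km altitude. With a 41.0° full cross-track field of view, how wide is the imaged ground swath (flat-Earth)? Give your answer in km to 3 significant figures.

411 km

Half-angle = 41.0°/2 = 20.5°.
Swath width ≈ 2h·tan(θ/2) = 2 × 549 × tan(20.5°) = 410.5 km.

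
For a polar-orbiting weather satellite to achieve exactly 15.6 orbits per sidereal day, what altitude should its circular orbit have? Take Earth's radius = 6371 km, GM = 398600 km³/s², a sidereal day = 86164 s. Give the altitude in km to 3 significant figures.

Required period T = 86164 / 15.6 = 5523.3 s.
From T = 2π√(a³/μ): a = (μ T²/4π²)^(1/3) = (398600 × 5523.3² / 4π²)^(1/3) = 6753 km.
Altitude h = a − R = 6753 − 6371 = 382 km.

382 km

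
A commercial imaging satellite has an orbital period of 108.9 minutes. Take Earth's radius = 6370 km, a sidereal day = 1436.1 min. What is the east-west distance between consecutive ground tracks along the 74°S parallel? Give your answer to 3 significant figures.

T = 108.9 min = 6534.0 s.
Node shift per orbit = (6534.0/86166) × 360° = 27.30°.
Equatorial spacing = 27.30 × 111.2 km/° = 3035 km.
At 74° latitude, spacing = 3035 × cos(74°) = 837 km.

837 km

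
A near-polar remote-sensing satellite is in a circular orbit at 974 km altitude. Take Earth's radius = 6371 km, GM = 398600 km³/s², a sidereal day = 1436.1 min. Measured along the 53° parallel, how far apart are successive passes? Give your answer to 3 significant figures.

1750 km

Semi-major axis a = 6371 + 974 = 7345 km. Period T = 2π√(a³/μ) = 2π√(7345³/398600) = 6264.7 s = 104.41 min.
Node shift per orbit = (6264.7/86166) × 360° = 26.17°.
Equatorial spacing = 26.17 × 111.2 km/° = 2910 km.
At 53° latitude, spacing = 2910 × cos(53°) = 1752 km.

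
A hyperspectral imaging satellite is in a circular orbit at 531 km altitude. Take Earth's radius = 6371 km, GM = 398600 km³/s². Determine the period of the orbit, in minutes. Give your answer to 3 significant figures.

Semi-major axis a = 6371 + 531 = 6902 km. Period T = 2π√(a³/μ) = 2π√(6902³/398600) = 5706.6 s = 95.11 min.

95.1 min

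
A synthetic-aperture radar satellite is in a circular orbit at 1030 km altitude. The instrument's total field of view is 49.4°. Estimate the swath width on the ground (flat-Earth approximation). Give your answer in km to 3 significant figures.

947 km

Half-angle = 49.4°/2 = 24.7°.
Swath width ≈ 2h·tan(θ/2) = 2 × 1030 × tan(24.7°) = 947.5 km.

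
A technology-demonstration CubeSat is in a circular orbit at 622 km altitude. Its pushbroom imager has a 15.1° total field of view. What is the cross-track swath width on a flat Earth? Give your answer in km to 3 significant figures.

165 km

Half-angle = 15.1°/2 = 7.55°.
Swath width ≈ 2h·tan(θ/2) = 2 × 622 × tan(7.55°) = 164.9 km.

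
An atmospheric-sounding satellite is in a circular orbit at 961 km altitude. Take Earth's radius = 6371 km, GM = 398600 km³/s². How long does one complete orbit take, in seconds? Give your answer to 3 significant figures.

Semi-major axis a = 6371 + 961 = 7332 km. Period T = 2π√(a³/μ) = 2π√(7332³/398600) = 6248.1 s = 104.13 min.

6250 seconds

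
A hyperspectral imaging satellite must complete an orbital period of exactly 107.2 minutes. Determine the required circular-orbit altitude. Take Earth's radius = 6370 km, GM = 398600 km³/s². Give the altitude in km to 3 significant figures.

1110 km

T = 107.2 min = 6432.0 s.
From T = 2π√(a³/μ): a = (μ T²/4π²)^(1/3) = (398600 × 6432.0² / 4π²)^(1/3) = 7475 km.
Altitude h = a − R = 7475 − 6370 = 1105 km.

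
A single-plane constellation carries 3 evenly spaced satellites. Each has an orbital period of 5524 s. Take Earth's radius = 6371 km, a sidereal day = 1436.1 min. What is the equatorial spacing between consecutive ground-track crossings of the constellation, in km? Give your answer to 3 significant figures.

Single-satellite node shift = (5524.0/86166) × 360° = 23.08°.
With 3 satellites evenly phased, successive equator crossings are 23.08/3 = 7.693° apart.
That is 7.693 × 111.2 = 855 km at the equator.

855 km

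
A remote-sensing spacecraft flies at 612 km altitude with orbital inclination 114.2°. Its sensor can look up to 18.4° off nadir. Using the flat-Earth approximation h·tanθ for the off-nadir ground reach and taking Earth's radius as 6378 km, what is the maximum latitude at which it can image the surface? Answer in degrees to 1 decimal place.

67.6°

Retrograde orbit: the ground track reaches ±(180° − i) = ±(180 − 114.2) = ±65.8°.
Sensor half-swath on the ground ≈ 612·tan(18.4°) = 204 km = 1.83° of latitude.
Maximum observable latitude ≈ 65.8 + 1.83 = 67.6°.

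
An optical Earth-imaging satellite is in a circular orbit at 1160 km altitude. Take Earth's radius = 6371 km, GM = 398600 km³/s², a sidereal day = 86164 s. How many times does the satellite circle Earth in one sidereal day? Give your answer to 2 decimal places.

13.25

Semi-major axis a = 6371 + 1160 = 7531 km. Period T = 2π√(a³/μ) = 2π√(7531³/398600) = 6504.1 s = 108.40 min.
Orbits per sidereal day = 86164 / 6504.1 = 13.248.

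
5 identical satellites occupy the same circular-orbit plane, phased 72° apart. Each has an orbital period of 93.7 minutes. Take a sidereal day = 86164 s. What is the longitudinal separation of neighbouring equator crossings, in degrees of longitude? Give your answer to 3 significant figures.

T = 93.7 min = 5622.0 s.
Single-satellite node shift = (5622.0/86164) × 360° = 23.49°.
With 5 satellites evenly phased, successive equator crossings are 23.49/5 = 4.698° apart.

4.70°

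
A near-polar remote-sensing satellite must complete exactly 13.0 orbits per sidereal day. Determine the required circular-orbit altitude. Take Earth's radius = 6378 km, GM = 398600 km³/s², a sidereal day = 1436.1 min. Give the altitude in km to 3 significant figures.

1250 km

Required period T = 86166 / 13.0 = 6628.2 s.
From T = 2π√(a³/μ): a = (μ T²/4π²)^(1/3) = (398600 × 6628.2² / 4π²)^(1/3) = 7626 km.
Altitude h = a − R = 7626 − 6378 = 1248 km.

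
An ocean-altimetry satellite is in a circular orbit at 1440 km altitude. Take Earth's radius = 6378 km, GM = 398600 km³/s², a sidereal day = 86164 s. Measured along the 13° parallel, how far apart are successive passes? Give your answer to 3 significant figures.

Semi-major axis a = 6378 + 1440 = 7818 km. Period T = 2π√(a³/μ) = 2π√(7818³/398600) = 6879.5 s = 114.66 min.
Node shift per orbit = (6879.5/86164) × 360° = 28.74°.
Equatorial spacing = 28.74 × 111.3 km/° = 3200 km.
At 13° latitude, spacing = 3200 × cos(13°) = 3118 km.

3120 km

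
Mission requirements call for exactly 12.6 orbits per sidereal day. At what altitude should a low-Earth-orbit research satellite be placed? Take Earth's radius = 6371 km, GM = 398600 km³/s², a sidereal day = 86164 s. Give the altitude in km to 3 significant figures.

1420 km

Required period T = 86164 / 12.6 = 6838.4 s.
From T = 2π√(a³/μ): a = (μ T²/4π²)^(1/3) = (398600 × 6838.4² / 4π²)^(1/3) = 7787 km.
Altitude h = a − R = 7787 − 6371 = 1416 km.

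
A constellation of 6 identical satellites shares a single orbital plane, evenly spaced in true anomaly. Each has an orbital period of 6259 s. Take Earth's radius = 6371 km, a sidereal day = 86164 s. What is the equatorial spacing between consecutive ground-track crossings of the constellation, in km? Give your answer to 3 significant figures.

485 km

Single-satellite node shift = (6259.0/86164) × 360° = 26.15°.
With 6 satellites evenly phased, successive equator crossings are 26.15/6 = 4.358° apart.
That is 4.358 × 111.2 = 485 km at the equator.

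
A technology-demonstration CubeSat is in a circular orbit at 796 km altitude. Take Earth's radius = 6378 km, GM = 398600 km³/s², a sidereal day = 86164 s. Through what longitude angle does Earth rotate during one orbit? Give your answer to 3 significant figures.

Semi-major axis a = 6378 + 796 = 7174 km. Period T = 2π√(a³/μ) = 2π√(7174³/398600) = 6047.2 s = 100.79 min.
During one orbit Earth rotates (6047.2 / 86164) × 360° = 25.27°.

25.3°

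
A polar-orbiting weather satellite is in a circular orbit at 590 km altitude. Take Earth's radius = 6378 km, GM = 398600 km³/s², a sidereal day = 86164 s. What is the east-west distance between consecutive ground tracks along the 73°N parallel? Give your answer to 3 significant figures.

787 km

Semi-major axis a = 6378 + 590 = 6968 km. Period T = 2π√(a³/μ) = 2π√(6968³/398600) = 5788.6 s = 96.48 min.
Node shift per orbit = (5788.6/86164) × 360° = 24.19°.
Equatorial spacing = 24.19 × 111.3 km/° = 2692 km.
At 73° latitude, spacing = 2692 × cos(73°) = 787 km.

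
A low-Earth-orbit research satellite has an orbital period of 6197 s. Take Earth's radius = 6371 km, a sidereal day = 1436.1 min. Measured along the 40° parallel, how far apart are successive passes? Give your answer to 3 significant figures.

2210 km

Node shift per orbit = (6197.0/86166) × 360° = 25.89°.
Equatorial spacing = 25.89 × 111.2 km/° = 2879 km.
At 40° latitude, spacing = 2879 × cos(40°) = 2205 km.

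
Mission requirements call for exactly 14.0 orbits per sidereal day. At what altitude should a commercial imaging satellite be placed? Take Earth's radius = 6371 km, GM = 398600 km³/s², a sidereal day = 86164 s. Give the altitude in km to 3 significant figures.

Required period T = 86164 / 14.0 = 6154.6 s.
From T = 2π√(a³/μ): a = (μ T²/4π²)^(1/3) = (398600 × 6154.6² / 4π²)^(1/3) = 7259 km.
Altitude h = a − R = 7259 − 6371 = 888 km.

888 km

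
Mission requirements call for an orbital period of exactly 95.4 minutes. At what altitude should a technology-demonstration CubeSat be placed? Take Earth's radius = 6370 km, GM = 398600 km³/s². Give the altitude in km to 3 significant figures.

T = 95.4 min = 5724.0 s.
From T = 2π√(a³/μ): a = (μ T²/4π²)^(1/3) = (398600 × 5724.0² / 4π²)^(1/3) = 6916 km.
Altitude h = a − R = 6916 − 6370 = 546 km.

546 km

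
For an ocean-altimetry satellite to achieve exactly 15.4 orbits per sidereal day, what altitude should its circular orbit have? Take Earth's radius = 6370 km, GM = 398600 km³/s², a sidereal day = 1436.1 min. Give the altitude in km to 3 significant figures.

Required period T = 86166 / 15.4 = 5595.2 s.
From T = 2π√(a³/μ): a = (μ T²/4π²)^(1/3) = (398600 × 5595.2² / 4π²)^(1/3) = 6812 km.
Altitude h = a − R = 6812 − 6370 = 442 km.

442 km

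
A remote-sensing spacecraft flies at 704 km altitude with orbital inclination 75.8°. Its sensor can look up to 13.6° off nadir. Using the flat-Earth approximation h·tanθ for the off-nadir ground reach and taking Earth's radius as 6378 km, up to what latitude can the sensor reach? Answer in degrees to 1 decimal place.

For a prograde orbit the ground track reaches latitude ±i = ±75.8°.
Sensor half-swath on the ground ≈ 704·tan(13.6°) = 170 km = 1.53° of latitude.
Maximum observable latitude ≈ 75.8 + 1.53 = 77.3°.

77.3°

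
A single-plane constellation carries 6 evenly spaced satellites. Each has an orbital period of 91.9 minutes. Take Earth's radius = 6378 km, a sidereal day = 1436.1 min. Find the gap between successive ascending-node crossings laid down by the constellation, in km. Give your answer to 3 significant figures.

427 km

T = 91.9 min = 5514.0 s.
Single-satellite node shift = (5514.0/86166) × 360° = 23.04°.
With 6 satellites evenly phased, successive equator crossings are 23.04/6 = 3.840° apart.
That is 3.840 × 111.3 = 427 km at the equator.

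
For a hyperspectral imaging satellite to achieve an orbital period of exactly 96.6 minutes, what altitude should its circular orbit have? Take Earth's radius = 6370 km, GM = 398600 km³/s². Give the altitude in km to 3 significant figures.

604 km

T = 96.6 min = 5796.0 s.
From T = 2π√(a³/μ): a = (μ T²/4π²)^(1/3) = (398600 × 5796.0² / 4π²)^(1/3) = 6974 km.
Altitude h = a − R = 6974 − 6370 = 604 km.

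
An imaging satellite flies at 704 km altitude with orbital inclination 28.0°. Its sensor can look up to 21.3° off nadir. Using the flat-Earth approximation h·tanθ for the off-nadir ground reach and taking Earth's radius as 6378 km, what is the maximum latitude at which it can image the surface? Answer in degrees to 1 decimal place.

30.5°

For a prograde orbit the ground track reaches latitude ±i = ±28.0°.
Sensor half-swath on the ground ≈ 704·tan(21.3°) = 274 km = 2.47° of latitude.
Maximum observable latitude ≈ 28.0 + 2.47 = 30.5°.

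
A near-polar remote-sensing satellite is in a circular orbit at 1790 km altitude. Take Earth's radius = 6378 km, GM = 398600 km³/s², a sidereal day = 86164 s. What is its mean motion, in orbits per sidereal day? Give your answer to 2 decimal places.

11.73

Semi-major axis a = 6378 + 1790 = 8168 km. Period T = 2π√(a³/μ) = 2π√(8168³/398600) = 7346.6 s = 122.44 min.
Orbits per sidereal day = 86164 / 7346.6 = 11.728.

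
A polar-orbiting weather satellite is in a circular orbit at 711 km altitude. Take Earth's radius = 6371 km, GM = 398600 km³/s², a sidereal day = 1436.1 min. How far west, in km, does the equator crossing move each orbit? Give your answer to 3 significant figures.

2760 km

Semi-major axis a = 6371 + 711 = 7082 km. Period T = 2π√(a³/μ) = 2π√(7082³/398600) = 5931.2 s = 98.85 min.
During one orbit Earth rotates (5931.2 / 86166) × 360° = 24.78°.
At the equator that is 24.78° × (2π·6371/360) km/° = 24.78 × 111.2 = 2755 km.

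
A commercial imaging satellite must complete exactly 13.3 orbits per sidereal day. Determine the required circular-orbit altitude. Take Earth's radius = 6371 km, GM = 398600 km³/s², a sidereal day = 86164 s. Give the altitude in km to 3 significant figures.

Required period T = 86164 / 13.3 = 6478.5 s.
From T = 2π√(a³/μ): a = (μ T²/4π²)^(1/3) = (398600 × 6478.5² / 4π²)^(1/3) = 7511 km.
Altitude h = a − R = 7511 − 6371 = 1140 km.

1140 km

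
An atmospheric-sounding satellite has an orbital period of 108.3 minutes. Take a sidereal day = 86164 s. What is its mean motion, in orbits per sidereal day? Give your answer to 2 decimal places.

T = 108.3 min = 6498.0 s.
Orbits per sidereal day = 86164 / 6498.0 = 13.260.

13.26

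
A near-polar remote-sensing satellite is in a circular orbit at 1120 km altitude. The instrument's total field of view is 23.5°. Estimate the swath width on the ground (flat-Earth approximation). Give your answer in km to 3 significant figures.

466 km

Half-angle = 23.5°/2 = 11.75°.
Swath width ≈ 2h·tan(θ/2) = 2 × 1120 × tan(11.75°) = 465.9 km.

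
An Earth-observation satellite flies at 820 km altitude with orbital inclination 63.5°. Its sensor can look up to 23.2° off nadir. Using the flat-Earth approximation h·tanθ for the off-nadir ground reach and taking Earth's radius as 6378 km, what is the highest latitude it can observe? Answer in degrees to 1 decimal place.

For a prograde orbit the ground track reaches latitude ±i = ±63.5°.
Sensor half-swath on the ground ≈ 820·tan(23.2°) = 351 km = 3.16° of latitude.
Maximum observable latitude ≈ 63.5 + 3.16 = 66.7°.

66.7°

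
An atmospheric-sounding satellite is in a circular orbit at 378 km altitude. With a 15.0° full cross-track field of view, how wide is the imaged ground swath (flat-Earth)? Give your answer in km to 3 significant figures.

99.5 km

Half-angle = 15.0°/2 = 7.5°.
Swath width ≈ 2h·tan(θ/2) = 2 × 378 × tan(7.5°) = 99.5 km.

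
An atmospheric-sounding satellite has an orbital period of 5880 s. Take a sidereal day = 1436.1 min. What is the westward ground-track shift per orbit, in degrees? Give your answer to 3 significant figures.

24.6°

During one orbit Earth rotates (5880.0 / 86166) × 360° = 24.57°.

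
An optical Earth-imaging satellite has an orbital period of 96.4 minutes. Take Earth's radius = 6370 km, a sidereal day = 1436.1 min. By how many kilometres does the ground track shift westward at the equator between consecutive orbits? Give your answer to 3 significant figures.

T = 96.4 min = 5784.0 s.
During one orbit Earth rotates (5784.0 / 86166) × 360° = 24.17°.
At the equator that is 24.17° × (2π·6370/360) km/° = 24.17 × 111.2 = 2687 km.

2690 km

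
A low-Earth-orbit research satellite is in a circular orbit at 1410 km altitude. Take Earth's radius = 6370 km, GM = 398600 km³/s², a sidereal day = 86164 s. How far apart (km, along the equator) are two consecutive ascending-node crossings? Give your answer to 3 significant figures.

3170 km

Semi-major axis a = 6370 + 1410 = 7780 km. Period T = 2π√(a³/μ) = 2π√(7780³/398600) = 6829.4 s = 113.82 min.
During one orbit Earth rotates (6829.4 / 86164) × 360° = 28.53°.
At the equator that is 28.53° × (2π·6370/360) km/° = 28.53 × 111.2 = 3172 km.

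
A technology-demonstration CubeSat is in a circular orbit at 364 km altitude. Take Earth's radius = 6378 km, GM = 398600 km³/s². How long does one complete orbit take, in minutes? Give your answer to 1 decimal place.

Semi-major axis a = 6378 + 364 = 6742 km. Period T = 2π√(a³/μ) = 2π√(6742³/398600) = 5509.3 s = 91.82 min.

91.8 min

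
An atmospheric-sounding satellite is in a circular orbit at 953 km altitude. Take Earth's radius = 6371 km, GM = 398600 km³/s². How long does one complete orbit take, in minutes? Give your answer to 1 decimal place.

Semi-major axis a = 6371 + 953 = 7324 km. Period T = 2π√(a³/μ) = 2π√(7324³/398600) = 6237.8 s = 103.96 min.

104.0 min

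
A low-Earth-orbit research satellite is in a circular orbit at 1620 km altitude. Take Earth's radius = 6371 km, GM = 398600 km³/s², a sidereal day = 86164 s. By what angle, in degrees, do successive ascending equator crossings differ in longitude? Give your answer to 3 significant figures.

29.7°

Semi-major axis a = 6371 + 1620 = 7991 km. Period T = 2π√(a³/μ) = 2π√(7991³/398600) = 7109.1 s = 118.48 min.
During one orbit Earth rotates (7109.1 / 86164) × 360° = 29.70°.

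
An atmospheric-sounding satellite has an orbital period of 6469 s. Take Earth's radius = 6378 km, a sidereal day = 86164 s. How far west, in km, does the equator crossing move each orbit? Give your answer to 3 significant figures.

3010 km

During one orbit Earth rotates (6469.0 / 86164) × 360° = 27.03°.
At the equator that is 27.03° × (2π·6378/360) km/° = 27.03 × 111.3 = 3009 km.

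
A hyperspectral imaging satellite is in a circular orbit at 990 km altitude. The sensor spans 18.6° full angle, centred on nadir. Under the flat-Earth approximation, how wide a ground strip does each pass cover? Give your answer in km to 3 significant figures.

324 km

Half-angle = 18.6°/2 = 9.3°.
Swath width ≈ 2h·tan(θ/2) = 2 × 990 × tan(9.3°) = 324.2 km.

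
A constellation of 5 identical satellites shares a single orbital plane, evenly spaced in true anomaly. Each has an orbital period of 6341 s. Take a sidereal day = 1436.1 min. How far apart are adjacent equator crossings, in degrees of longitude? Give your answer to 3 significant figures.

5.30°

Single-satellite node shift = (6341.0/86166) × 360° = 26.49°.
With 5 satellites evenly phased, successive equator crossings are 26.49/5 = 5.299° apart.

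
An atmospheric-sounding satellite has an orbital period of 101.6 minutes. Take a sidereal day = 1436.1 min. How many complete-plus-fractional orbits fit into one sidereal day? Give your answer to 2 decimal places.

14.13

T = 101.6 min = 6096.0 s.
Orbits per sidereal day = 86166 / 6096.0 = 14.135.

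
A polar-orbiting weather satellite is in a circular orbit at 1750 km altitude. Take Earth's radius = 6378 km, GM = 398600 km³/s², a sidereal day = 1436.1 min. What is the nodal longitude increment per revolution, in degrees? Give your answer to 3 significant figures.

30.5°

Semi-major axis a = 6378 + 1750 = 8128 km. Period T = 2π√(a³/μ) = 2π√(8128³/398600) = 7292.7 s = 121.54 min.
During one orbit Earth rotates (7292.7 / 86166) × 360° = 30.47°.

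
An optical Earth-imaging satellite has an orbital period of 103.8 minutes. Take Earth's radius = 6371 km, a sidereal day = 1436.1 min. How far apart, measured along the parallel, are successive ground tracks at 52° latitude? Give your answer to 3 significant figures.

T = 103.8 min = 6228.0 s.
Node shift per orbit = (6228.0/86166) × 360° = 26.02°.
Equatorial spacing = 26.02 × 111.2 km/° = 2893 km.
At 52° latitude, spacing = 2893 × cos(52°) = 1781 km.

1780 km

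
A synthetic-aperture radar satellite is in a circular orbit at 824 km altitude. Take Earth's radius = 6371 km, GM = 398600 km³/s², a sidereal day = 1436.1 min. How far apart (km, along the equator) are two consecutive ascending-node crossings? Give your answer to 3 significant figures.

2820 km

Semi-major axis a = 6371 + 824 = 7195 km. Period T = 2π√(a³/μ) = 2π√(7195³/398600) = 6073.8 s = 101.23 min.
During one orbit Earth rotates (6073.8 / 86166) × 360° = 25.38°.
At the equator that is 25.38° × (2π·6371/360) km/° = 25.38 × 111.2 = 2822 km.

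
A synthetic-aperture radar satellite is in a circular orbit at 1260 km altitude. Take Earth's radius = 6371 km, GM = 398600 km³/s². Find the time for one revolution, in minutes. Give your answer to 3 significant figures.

Semi-major axis a = 6371 + 1260 = 7631 km. Period T = 2π√(a³/μ) = 2π√(7631³/398600) = 6634.1 s = 110.57 min.

111 min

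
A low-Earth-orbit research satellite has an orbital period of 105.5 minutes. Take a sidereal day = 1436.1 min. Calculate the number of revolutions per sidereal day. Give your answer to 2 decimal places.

13.61

T = 105.5 min = 6330.0 s.
Orbits per sidereal day = 86166 / 6330.0 = 13.612.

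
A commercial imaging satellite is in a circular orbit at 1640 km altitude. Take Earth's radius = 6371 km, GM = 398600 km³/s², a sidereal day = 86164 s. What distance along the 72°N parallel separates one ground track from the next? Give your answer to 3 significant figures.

Semi-major axis a = 6371 + 1640 = 8011 km. Period T = 2π√(a³/μ) = 2π√(8011³/398600) = 7135.8 s = 118.93 min.
Node shift per orbit = (7135.8/86164) × 360° = 29.81°.
Equatorial spacing = 29.81 × 111.2 km/° = 3315 km.
At 72° latitude, spacing = 3315 × cos(72°) = 1024 km.

1020 km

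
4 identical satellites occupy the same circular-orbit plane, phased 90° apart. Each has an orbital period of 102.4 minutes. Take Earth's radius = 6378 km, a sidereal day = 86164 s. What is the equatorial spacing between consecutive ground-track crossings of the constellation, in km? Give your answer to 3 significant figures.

T = 102.4 min = 6144.0 s.
Single-satellite node shift = (6144.0/86164) × 360° = 25.67°.
With 4 satellites evenly phased, successive equator crossings are 25.67/4 = 6.418° apart.
That is 6.418 × 111.3 = 714 km at the equator.

714 km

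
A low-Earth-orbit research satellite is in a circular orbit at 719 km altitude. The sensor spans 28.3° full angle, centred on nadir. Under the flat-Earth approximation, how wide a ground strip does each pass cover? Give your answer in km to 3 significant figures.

363 km

Half-angle = 28.3°/2 = 14.15°.
Swath width ≈ 2h·tan(θ/2) = 2 × 719 × tan(14.15°) = 362.5 km.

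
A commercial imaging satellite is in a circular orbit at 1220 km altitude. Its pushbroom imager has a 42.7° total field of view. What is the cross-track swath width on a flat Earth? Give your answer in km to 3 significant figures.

Half-angle = 42.7°/2 = 21.35°.
Swath width ≈ 2h·tan(θ/2) = 2 × 1220 × tan(21.35°) = 953.8 km.

954 km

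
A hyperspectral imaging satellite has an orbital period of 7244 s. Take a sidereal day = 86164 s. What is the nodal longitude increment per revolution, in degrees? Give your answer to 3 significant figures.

30.3°

During one orbit Earth rotates (7244.0 / 86164) × 360° = 30.27°.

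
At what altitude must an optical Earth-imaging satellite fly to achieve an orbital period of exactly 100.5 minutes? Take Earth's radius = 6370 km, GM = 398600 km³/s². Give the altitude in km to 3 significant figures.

T = 100.5 min = 6030.0 s.
From T = 2π√(a³/μ): a = (μ T²/4π²)^(1/3) = (398600 × 6030.0² / 4π²)^(1/3) = 7160 km.
Altitude h = a − R = 7160 − 6370 = 790 km.

790 km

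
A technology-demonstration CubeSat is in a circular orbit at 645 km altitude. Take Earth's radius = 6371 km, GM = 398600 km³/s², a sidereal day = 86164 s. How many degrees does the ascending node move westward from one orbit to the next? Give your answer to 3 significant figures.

Semi-major axis a = 6371 + 645 = 7016 km. Period T = 2π√(a³/μ) = 2π√(7016³/398600) = 5848.5 s = 97.48 min.
During one orbit Earth rotates (5848.5 / 86164) × 360° = 24.44°.

24.4°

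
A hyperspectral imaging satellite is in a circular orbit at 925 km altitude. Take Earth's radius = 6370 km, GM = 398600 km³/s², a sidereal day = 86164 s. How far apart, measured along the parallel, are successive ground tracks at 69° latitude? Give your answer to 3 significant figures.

1030 km

Semi-major axis a = 6370 + 925 = 7295 km. Period T = 2π√(a³/μ) = 2π√(7295³/398600) = 6200.8 s = 103.35 min.
Node shift per orbit = (6200.8/86164) × 360° = 25.91°.
Equatorial spacing = 25.91 × 111.2 km/° = 2880 km.
At 69° latitude, spacing = 2880 × cos(69°) = 1032 km.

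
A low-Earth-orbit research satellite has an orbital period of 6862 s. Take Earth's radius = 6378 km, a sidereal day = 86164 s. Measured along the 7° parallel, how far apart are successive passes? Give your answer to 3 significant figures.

Node shift per orbit = (6862.0/86164) × 360° = 28.67°.
Equatorial spacing = 28.67 × 111.3 km/° = 3191 km.
At 7° latitude, spacing = 3191 × cos(7°) = 3168 km.

3170 km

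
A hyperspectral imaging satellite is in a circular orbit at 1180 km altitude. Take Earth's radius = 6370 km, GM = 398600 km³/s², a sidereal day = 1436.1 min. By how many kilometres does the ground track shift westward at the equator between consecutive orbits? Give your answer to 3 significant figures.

Semi-major axis a = 6370 + 1180 = 7550 km. Period T = 2π√(a³/μ) = 2π√(7550³/398600) = 6528.8 s = 108.81 min.
During one orbit Earth rotates (6528.8 / 86166) × 360° = 27.28°.
At the equator that is 27.28° × (2π·6370/360) km/° = 27.28 × 111.2 = 3033 km.

3030 km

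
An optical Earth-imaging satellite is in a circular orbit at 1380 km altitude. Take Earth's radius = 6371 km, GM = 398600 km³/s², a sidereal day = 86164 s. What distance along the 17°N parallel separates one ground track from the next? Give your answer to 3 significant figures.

3020 km

Semi-major axis a = 6371 + 1380 = 7751 km. Period T = 2π√(a³/μ) = 2π√(7751³/398600) = 6791.2 s = 113.19 min.
Node shift per orbit = (6791.2/86164) × 360° = 28.37°.
Equatorial spacing = 28.37 × 111.2 km/° = 3155 km.
At 17° latitude, spacing = 3155 × cos(17°) = 3017 km.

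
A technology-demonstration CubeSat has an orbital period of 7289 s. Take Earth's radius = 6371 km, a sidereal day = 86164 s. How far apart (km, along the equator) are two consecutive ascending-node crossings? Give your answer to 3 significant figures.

During one orbit Earth rotates (7289.0 / 86164) × 360° = 30.45°.
At the equator that is 30.45° × (2π·6371/360) km/° = 30.45 × 111.2 = 3386 km.

3390 km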